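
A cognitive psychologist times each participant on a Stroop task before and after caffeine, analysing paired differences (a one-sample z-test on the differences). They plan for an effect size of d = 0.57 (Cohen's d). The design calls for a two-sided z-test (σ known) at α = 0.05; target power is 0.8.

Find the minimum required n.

Set Φ(δ − 1.960) = 0.8; then δ − 1.960 = Φ⁻¹(0.8) = 0.842, giving δ = 2.802.
(For δ > 0 the lower-tail rejection region contributes negligibly to power, so the one-term inversion is standard.)
δ = d·√n ⇒ n = (δ/d)² = (2.802 / 0.57)² = 24.16.
Round up to the next whole unit.

n = 25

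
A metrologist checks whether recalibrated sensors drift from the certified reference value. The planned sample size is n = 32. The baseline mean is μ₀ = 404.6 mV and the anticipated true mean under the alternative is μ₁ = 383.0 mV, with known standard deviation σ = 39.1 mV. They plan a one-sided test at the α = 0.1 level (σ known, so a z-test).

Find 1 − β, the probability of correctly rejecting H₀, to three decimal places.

Standardized effect: d = |μ₁ − μ₀| / σ = |383.0 − 404.6| / 39.1 = 0.5524
Noncentrality parameter: δ = d·√n = 0.5524 × √32 = 3.1250
One-sided α = 0.1 → critical value z_{0.1} = 1.282.
Power = P(Z > 1.282 − δ) = Φ(1.843) = 0.9674.

Power ≈ 0.967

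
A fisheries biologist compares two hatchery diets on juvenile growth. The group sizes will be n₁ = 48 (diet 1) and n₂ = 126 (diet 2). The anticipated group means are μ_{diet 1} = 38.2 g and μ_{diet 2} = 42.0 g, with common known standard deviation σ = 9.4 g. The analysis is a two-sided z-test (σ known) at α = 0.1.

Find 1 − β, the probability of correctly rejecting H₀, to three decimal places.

Power ≈ 0.770

Standardized effect: d = |μ_{diet 1} − μ_{diet 2}| / σ = |38.2 − 42.0| / 9.4 = 0.4043
Noncentrality parameter: δ = d / √(1/n₁ + 1/n₂) = 0.4043 / √(1/48 + 1/126) = 2.3833
Two-sided α = 0.1 → critical value z_{0.05} = 1.645.
Power = Φ(δ − 1.645) + Φ(−δ − 1.645) = Φ(0.738) + Φ(-4.028) = 0.7699 + 0.0000 = 0.7699.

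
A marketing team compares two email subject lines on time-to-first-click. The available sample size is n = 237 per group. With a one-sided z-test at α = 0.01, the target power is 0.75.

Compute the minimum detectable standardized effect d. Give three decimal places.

d ≈ 0.276

Required noncentrality: δ = z_{0.01} + z_{0.25} = 2.326 + 0.674 = 3.001.
δ = d·√(n/2) ⇒ d = δ/√(n/2) = 3.001/√(237/2) = 0.2757.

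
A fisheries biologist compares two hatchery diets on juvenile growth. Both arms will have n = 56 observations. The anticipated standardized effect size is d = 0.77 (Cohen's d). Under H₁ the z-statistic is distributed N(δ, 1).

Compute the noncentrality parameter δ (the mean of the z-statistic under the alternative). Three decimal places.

δ ≈ 4.074

δ = d·√(n/2) = 0.77 × √(56/2) = 4.0745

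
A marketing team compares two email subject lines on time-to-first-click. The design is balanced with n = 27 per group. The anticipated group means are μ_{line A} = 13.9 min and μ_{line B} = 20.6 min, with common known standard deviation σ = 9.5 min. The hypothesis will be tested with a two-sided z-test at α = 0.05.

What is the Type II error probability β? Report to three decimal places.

Standardized effect: d = |μ_{line A} − μ_{line B}| / σ = |13.9 − 20.6| / 9.5 = 0.7053
Noncentrality parameter: δ = d·√(n/2) = 0.7053 × √(27/2) = 2.5913
Critical value for a two-sided test at α = 0.05: z_{α/2} = 1.960.
Power = Φ(δ − 1.960) + Φ(−δ − 1.960) = Φ(0.631) + Φ(-4.551) = 0.7361 + 0.0000 = 0.7361.
Type II error: β = 1 − power = 1 − 0.7361 = 0.2639.

β ≈ 0.264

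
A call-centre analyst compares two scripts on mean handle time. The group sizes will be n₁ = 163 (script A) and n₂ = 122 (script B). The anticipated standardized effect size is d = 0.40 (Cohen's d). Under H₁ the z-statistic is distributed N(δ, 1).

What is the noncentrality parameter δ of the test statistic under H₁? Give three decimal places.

δ ≈ 3.341

δ = d / √(1/n₁ + 1/n₂) = 0.40 / √(1/163 + 1/122) = 3.3413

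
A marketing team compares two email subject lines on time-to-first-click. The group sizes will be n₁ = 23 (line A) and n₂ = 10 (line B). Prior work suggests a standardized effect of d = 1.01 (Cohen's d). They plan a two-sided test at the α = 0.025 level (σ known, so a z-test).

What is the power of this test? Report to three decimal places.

Power ≈ 0.665

Noncentrality parameter: δ = d / √(1/n₁ + 1/n₂) = 1.01 / √(1/23 + 1/10) = 2.6664
Critical value for a two-sided test at α = 0.025: z_{α/2} = 2.241.
Power = Φ(δ − 2.241) + Φ(−δ − 2.241) = Φ(0.425) + Φ(-4.908) = 0.6646 + 0.0000 = 0.6646.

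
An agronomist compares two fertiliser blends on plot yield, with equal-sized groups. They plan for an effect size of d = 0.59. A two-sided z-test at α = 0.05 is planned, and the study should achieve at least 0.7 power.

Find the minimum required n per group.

Set Φ(δ − 1.960) = 0.7; then δ − 1.960 = Φ⁻¹(0.7) = 0.524, giving δ = 2.484.
(For δ > 0 the lower-tail rejection region contributes negligibly to power, so the one-term inversion is standard.)
δ = d·√(n/2) ⇒ n = 2(δ/d)² = 2 × (2.484 / 0.59)² = 35.46.
Round up to the next whole unit.

n = 36 per group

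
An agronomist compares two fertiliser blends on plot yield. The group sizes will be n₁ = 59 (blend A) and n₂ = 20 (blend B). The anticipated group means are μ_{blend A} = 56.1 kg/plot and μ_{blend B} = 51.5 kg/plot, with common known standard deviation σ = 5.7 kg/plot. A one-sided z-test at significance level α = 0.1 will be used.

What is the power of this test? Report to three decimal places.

Power ≈ 0.967

Standardized effect: d = |μ_{blend A} − μ_{blend B}| / σ = |56.1 − 51.5| / 5.7 = 0.8070
Noncentrality parameter: δ = d / √(1/n₁ + 1/n₂) = 0.8070 / √(1/59 + 1/20) = 3.1190
One-sided α = 0.1 → critical value z_{0.1} = 1.282.
Power = Φ(δ − 1.282) = Φ(1.837) = 0.9669.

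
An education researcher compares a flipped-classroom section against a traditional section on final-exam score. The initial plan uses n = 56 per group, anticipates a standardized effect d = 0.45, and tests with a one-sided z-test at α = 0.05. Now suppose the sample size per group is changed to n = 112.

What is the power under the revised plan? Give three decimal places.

With n = 112 per group: δ = d·√(n/2) = 0.45 × √(112/2) = 3.3675. Critical value z_{0.05} = 1.645.
Revised power = P(Z > 1.645 − δ) = Φ(1.723) = 0.9575.

Power ≈ 0.958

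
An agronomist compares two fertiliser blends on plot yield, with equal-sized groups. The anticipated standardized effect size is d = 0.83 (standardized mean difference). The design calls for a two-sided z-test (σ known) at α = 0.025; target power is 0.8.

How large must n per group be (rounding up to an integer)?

n = 28 per group

Set Φ(δ − 2.241) = 0.8; then δ − 2.241 = Φ⁻¹(0.8) = 0.842, giving δ = 3.083.
(The Φ(−δ − z_{α/2}) term is vanishingly small for δ > 0 and is dropped in the standard sample-size formula.)
δ = d·√(n/2) ⇒ n = 2(δ/d)² = 2 × (3.083 / 0.83)² = 27.59.
Rounding up, n = 28 per group.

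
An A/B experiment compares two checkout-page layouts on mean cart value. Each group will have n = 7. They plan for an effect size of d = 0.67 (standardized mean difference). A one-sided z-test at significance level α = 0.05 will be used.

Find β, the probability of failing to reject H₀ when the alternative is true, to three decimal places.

β ≈ 0.652

Noncentrality parameter: δ = d·√(n/2) = 0.67 × √(7/2) = 1.2535
One-sided α = 0.05 → critical value z_{0.05} = 1.645.
Power = Φ(δ − 1.645) = Φ(-0.391) = 0.3478.
Type II error: β = 1 − power = 1 − 0.3478 = 0.6522.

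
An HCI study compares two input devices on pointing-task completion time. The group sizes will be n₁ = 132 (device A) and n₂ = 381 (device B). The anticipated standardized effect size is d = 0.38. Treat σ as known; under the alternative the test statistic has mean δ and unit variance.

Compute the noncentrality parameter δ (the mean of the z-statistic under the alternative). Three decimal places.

δ = d / √(1/n₁ + 1/n₂) = 0.38 / √(1/132 + 1/381) = 3.7625

δ ≈ 3.762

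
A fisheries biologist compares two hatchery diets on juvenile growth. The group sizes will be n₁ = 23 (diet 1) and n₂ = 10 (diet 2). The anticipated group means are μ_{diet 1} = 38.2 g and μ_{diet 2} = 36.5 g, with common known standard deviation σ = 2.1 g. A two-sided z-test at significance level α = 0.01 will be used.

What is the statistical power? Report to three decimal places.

Standardized effect: d = |μ_{diet 1} − μ_{diet 2}| / σ = |38.2 − 36.5| / 2.1 = 0.8095
Noncentrality parameter: δ = d / √(1/n₁ + 1/n₂) = 0.8095 / √(1/23 + 1/10) = 2.1372
Critical value for a two-sided test at α = 0.01: z_{α/2} = 2.576.
Power = Φ(δ − 2.576) + Φ(−δ − 2.576) = Φ(-0.439) + Φ(-4.713) = 0.3304 + 0.0000 = 0.3305.

Power ≈ 0.330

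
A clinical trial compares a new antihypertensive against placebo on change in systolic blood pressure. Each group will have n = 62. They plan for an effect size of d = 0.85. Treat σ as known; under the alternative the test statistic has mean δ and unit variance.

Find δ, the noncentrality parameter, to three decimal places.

δ ≈ 4.733

δ = d·√(n/2) = 0.85 × √(62/2) = 4.7326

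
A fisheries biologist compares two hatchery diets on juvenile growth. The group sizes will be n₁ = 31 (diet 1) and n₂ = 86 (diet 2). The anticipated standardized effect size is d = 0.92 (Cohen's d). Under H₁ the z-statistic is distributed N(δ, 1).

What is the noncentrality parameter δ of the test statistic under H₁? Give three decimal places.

δ = d / √(1/n₁ + 1/n₂) = 0.92 / √(1/31 + 1/86) = 4.3916

δ ≈ 4.392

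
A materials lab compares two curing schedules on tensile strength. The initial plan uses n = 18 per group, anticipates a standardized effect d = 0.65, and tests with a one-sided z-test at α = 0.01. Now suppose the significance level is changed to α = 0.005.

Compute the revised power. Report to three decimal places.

δ = d·√(n/2) = 0.65 × √(18/2) = 1.9500 (unchanged). New critical value: z_{0.005} = 2.576.
Revised power = P(Z > 2.576 − δ) = Φ(-0.626) = 0.2657.

Power ≈ 0.266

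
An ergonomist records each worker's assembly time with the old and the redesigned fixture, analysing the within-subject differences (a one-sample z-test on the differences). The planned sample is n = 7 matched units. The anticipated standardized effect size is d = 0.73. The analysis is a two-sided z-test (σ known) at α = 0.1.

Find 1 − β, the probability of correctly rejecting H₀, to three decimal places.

Power ≈ 0.613

Noncentrality parameter: δ = d·√n = 0.73 × √7 = 1.9314
Two-sided α = 0.1 → critical value z_{0.05} = 1.645.
Power = Φ(δ − 1.645) + Φ(−δ − 1.645) = Φ(0.287) + Φ(-3.576) = 0.6128 + 0.0002 = 0.6129.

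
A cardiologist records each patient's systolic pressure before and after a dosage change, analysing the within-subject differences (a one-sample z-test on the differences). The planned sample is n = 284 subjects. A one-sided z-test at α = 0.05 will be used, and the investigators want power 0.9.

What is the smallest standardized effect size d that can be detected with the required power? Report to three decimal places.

d ≈ 0.174

Need Φ(δ − 1.645) = 0.9, so δ = 1.645 + 1.282 = 2.926.
δ = d·√n ⇒ d = δ/√n = 2.926/√284 = 0.1737.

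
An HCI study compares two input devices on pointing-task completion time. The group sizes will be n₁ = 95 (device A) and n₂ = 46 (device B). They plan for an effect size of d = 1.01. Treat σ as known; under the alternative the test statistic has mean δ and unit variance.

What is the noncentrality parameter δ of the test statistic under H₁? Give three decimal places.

δ ≈ 5.623

δ = d / √(1/n₁ + 1/n₂) = 1.01 / √(1/95 + 1/46) = 5.6228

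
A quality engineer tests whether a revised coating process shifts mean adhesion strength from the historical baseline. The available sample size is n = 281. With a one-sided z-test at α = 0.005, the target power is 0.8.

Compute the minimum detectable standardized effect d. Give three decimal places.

d ≈ 0.204

Required noncentrality: δ = z_{0.005} + z_{0.20} = 2.576 + 0.842 = 3.417.
δ = d·√n ⇒ d = δ/√n = 3.417/√281 = 0.2039.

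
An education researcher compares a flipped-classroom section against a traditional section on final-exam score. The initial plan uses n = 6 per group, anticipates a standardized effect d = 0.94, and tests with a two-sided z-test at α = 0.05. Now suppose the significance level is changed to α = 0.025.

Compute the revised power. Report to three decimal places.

Power ≈ 0.270

δ = d·√(n/2) = 0.94 × √(6/2) = 1.6281 (unchanged). New critical value: z_{0.0125} = 2.241.
Revised power = Φ(δ − 2.241) + Φ(−δ − 2.241) = Φ(-0.613) + Φ(-3.870) = 0.2698 + 0.0001 = 0.2699.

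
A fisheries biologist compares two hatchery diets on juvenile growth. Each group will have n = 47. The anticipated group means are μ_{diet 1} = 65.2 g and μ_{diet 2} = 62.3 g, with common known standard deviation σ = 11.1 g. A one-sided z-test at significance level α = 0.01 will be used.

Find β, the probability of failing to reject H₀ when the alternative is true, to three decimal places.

Standardized effect: d = |μ_{diet 1} − μ_{diet 2}| / σ = |65.2 − 62.3| / 11.1 = 0.2613
Noncentrality parameter: δ = d·√(n/2) = 0.2613 × √(47/2) = 1.2665
One-sided α = 0.01 → critical value z_{0.01} = 2.326.
Power = P(Z > 2.326 − δ) = Φ(-1.060) = 0.1446.
Type II error: β = 1 − power = 1 − 0.1446 = 0.8554.

β ≈ 0.855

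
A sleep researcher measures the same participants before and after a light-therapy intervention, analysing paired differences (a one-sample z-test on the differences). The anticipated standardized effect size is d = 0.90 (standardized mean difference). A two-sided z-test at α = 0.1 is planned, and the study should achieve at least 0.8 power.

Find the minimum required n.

Set Φ(δ − 1.645) = 0.8; then δ − 1.645 = Φ⁻¹(0.8) = 0.842, giving δ = 2.486.
(Ignoring the negligible lower-tail rejection probability gives the usual closed-form inversion.)
δ = d·√n ⇒ n = (δ/d)² = (2.486 / 0.90)² = 7.63.
Rounding up, n = 8.

n = 8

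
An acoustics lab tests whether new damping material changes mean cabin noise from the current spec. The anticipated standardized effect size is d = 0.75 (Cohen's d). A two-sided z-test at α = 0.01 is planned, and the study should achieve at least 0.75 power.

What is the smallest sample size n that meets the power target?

Set Φ(δ − 2.576) = 0.75; then δ − 2.576 = Φ⁻¹(0.75) = 0.674, giving δ = 3.250.
(The Φ(−δ − z_{α/2}) term is vanishingly small for δ > 0 and is dropped in the standard sample-size formula.)
δ = d·√n ⇒ n = (δ/d)² = (3.250 / 0.75)² = 18.78.
Rounding up, n = 19.

n = 19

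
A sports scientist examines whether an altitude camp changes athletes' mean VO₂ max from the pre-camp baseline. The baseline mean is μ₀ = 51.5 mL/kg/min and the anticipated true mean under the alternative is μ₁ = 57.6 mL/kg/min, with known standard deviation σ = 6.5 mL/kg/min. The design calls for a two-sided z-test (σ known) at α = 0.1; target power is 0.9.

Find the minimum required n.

Standardized effect: d = |μ₁ − μ₀| / σ = |57.6 − 51.5| / 6.5 = 0.9385
For power 0.9 need Φ(δ − z_{0.05}) = 0.9, so δ = z_{0.05} + z_{0.10} = 1.645 + 1.282 = 2.926.
(Ignoring the negligible lower-tail rejection probability gives the usual closed-form inversion.)
δ = d·√n ⇒ n = (δ/d)² = (2.926 / 0.9385)² = 9.72.
Rounding up, n = 10.

n = 10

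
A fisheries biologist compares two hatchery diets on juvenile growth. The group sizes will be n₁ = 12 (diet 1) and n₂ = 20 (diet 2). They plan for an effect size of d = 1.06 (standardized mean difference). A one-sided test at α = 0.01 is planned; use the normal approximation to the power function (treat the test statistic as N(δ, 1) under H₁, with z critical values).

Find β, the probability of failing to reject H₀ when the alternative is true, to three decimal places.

β ≈ 0.282

Noncentrality parameter: δ = d / √(1/n₁ + 1/n₂) = 1.06 / √(1/12 + 1/20) = 2.9029
Critical value for a one-sided test at α = 0.01: z_α = 2.326.
Power = Φ(δ − 2.326) = Φ(0.577) = 0.7179.
Type II error: β = 1 − power = 1 − 0.7179 = 0.2821.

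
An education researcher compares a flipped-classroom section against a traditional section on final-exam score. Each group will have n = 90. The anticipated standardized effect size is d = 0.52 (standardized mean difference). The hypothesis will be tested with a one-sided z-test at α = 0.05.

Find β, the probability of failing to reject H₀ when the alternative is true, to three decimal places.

β ≈ 0.033

Noncentrality parameter: δ = d·√(n/2) = 0.52 × √(90/2) = 3.4883
One-sided α = 0.05 → critical value z_{0.05} = 1.645.
Power = Φ(δ − 1.645) = Φ(1.843) = 0.9674.
Type II error: β = 1 − power = 1 − 0.9674 = 0.0326.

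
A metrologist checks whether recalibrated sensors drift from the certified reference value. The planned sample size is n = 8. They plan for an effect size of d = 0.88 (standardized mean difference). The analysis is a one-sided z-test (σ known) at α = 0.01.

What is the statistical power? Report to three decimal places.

Power ≈ 0.565

Noncentrality parameter: δ = d·√n = 0.88 × √8 = 2.4890
One-sided α = 0.01 → critical value z_{0.01} = 2.326.
Power = Φ(δ − 2.326) = Φ(0.163) = 0.5646.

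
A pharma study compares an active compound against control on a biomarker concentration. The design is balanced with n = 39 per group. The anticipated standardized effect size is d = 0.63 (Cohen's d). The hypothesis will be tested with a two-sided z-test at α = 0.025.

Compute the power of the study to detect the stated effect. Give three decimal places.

Noncentrality parameter: δ = d·√(n/2) = 0.63 × √(39/2) = 2.7820
Two-sided α = 0.025 → critical value z_{0.0125} = 2.241.
Power = Φ(δ − 2.241) + Φ(−δ − 2.241) = Φ(0.541) + Φ(-5.023) = 0.7056 + 0.0000 = 0.7056.

Power ≈ 0.706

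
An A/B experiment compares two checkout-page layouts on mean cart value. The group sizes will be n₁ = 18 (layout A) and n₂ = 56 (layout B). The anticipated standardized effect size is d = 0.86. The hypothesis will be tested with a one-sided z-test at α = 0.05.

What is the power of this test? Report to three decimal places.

Noncentrality parameter: δ = d / √(1/n₁ + 1/n₂) = 0.86 / √(1/18 + 1/56) = 3.1740
Critical value for a one-sided test at α = 0.05: z_α = 1.645.
Power = Φ(δ − 1.645) = Φ(1.529) = 0.9369.

Power ≈ 0.937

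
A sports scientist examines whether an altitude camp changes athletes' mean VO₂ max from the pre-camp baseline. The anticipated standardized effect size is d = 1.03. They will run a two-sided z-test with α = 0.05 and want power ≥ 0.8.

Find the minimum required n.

For power 0.8 need Φ(δ − z_{0.025}) = 0.8, so δ = z_{0.025} + z_{0.20} = 1.960 + 0.842 = 2.802.
(For δ > 0 the lower-tail rejection region contributes negligibly to power, so the one-term inversion is standard.)
δ = d·√n ⇒ n = (δ/d)² = (2.802 / 1.03)² = 7.40.
Round up to the next whole unit.

n = 8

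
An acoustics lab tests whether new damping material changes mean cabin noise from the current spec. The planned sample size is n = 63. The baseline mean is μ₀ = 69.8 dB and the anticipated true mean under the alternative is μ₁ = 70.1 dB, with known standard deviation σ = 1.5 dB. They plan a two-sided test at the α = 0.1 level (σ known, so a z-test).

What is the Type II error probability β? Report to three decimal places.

β ≈ 0.522

Standardized effect: d = |μ₁ − μ₀| / σ = |70.1 − 69.8| / 1.5 = 0.2000
Noncentrality parameter: δ = d·√n = 0.2000 × √63 = 1.5875
Two-sided α = 0.1 → critical value z_{0.05} = 1.645.
Power = Φ(δ − 1.645) + Φ(−δ − 1.645) = Φ(-0.057) + Φ(-3.232) = 0.4771 + 0.0006 = 0.4777.
Type II error: β = 1 − power = 1 − 0.4777 = 0.5223.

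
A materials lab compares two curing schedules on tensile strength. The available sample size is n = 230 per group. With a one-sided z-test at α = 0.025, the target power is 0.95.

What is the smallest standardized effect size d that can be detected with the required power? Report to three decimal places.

d ≈ 0.336

Required noncentrality: δ = z_{0.025} + z_{0.05} = 1.960 + 1.645 = 3.605.
δ = d·√(n/2) ⇒ d = δ/√(n/2) = 3.605/√(230/2) = 0.3362.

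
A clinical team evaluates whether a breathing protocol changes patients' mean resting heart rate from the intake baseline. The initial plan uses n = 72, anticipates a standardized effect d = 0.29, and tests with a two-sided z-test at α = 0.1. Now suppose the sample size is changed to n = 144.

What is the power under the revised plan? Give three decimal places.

With n = 144: δ = d·√n = 0.29 × √144 = 3.4800. Critical value z_{0.05} = 1.645.
Revised power = Φ(δ − 1.645) + Φ(−δ − 1.645) = Φ(1.835) + Φ(-5.125) = 0.9668 + 0.0000 = 0.9668.

Power ≈ 0.967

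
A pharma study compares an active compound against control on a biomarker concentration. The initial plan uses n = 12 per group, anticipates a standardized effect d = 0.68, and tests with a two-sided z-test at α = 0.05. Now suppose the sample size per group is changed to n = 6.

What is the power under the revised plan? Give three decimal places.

With n = 6 per group: δ = d·√(n/2) = 0.68 × √(6/2) = 1.1778. Critical value z_{0.025} = 1.960.
Revised power = Φ(δ − 1.960) + Φ(−δ − 1.960) = Φ(-0.782) + Φ(-3.138) = 0.2171 + 0.0009 = 0.2179.

Power ≈ 0.218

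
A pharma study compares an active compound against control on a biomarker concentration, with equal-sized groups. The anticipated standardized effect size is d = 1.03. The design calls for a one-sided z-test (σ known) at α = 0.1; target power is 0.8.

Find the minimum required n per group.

n = 9 per group

For power 0.8 need Φ(δ − z_{0.1}) = 0.8, so δ = z_{0.1} + z_{0.20} = 1.282 + 0.842 = 2.123.
δ = d·√(n/2) ⇒ n = 2(δ/d)² = 2 × (2.123 / 1.03)² = 8.50.
Round up to the next whole unit.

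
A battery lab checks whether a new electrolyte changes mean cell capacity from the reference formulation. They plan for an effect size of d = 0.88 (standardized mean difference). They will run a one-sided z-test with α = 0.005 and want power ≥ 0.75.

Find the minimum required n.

n = 14

For power 0.75 need Φ(δ − z_{0.005}) = 0.75, so δ = z_{0.005} + z_{0.25} = 2.576 + 0.674 = 3.250.
δ = d·√n ⇒ n = (δ/d)² = (3.250 / 0.88)² = 13.64.
Round up to the next whole unit.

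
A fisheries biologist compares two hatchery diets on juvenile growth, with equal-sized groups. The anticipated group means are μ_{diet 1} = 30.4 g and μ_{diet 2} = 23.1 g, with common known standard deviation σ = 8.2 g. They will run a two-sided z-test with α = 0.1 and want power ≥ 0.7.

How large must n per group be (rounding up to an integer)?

n = 12 per group

Standardized effect: d = |μ_{diet 1} − μ_{diet 2}| / σ = |30.4 − 23.1| / 8.2 = 0.8902
Set Φ(δ − 1.645) = 0.7; then δ − 1.645 = Φ⁻¹(0.7) = 0.524, giving δ = 2.169.
(The Φ(−δ − z_{α/2}) term is vanishingly small for δ > 0 and is dropped in the standard sample-size formula.)
δ = d·√(n/2) ⇒ n = 2(δ/d)² = 2 × (2.169 / 0.8902)² = 11.87.
Round up to the next whole unit.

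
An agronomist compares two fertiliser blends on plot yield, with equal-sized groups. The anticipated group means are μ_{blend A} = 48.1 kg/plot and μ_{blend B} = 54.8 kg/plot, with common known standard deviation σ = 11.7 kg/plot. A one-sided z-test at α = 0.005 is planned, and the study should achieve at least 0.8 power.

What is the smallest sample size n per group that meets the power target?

Standardized effect: d = |μ_{blend A} − μ_{blend B}| / σ = |48.1 − 54.8| / 11.7 = 0.5726
Set Φ(δ − 2.576) = 0.8; then δ − 2.576 = Φ⁻¹(0.8) = 0.842, giving δ = 3.417.
δ = d·√(n/2) ⇒ n = 2(δ/d)² = 2 × (3.417 / 0.5726)² = 71.23.
Rounding up, n = 72 per group.

n = 72 per group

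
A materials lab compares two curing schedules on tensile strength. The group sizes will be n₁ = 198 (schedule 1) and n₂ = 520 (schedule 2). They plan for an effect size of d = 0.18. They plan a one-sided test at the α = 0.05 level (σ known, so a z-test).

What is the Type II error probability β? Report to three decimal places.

Noncentrality parameter: δ = d / √(1/n₁ + 1/n₂) = 0.18 / √(1/198 + 1/520) = 2.1555
One-sided α = 0.05 → critical value z_{0.05} = 1.645.
Power = P(Z > 1.645 − δ) = Φ(0.511) = 0.6952.
Type II error: β = 1 − power = 1 − 0.6952 = 0.3048.

β ≈ 0.305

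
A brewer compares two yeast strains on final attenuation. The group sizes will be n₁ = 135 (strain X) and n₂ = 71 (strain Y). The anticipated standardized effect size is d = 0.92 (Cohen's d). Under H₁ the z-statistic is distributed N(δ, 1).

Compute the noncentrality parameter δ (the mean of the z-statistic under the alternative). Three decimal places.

δ ≈ 6.276

The noncentrality parameter scales effect size by the design's sample-size factor: δ = d / √(1/n₁ + 1/n₂) = 0.92 / √(1/135 + 1/71) = 6.2755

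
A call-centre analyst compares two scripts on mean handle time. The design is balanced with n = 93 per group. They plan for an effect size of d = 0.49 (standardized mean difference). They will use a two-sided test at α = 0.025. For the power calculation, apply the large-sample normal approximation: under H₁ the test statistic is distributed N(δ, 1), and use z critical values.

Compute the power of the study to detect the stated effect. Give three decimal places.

Noncentrality parameter: δ = d·√(n/2) = 0.49 × √(93/2) = 3.3414
Critical value for a two-sided test at α = 0.025: z_{α/2} = 2.241.
Power = Φ(δ − 2.241) + Φ(−δ − 2.241) = Φ(1.100) + Φ(-5.583) = 0.8643 + 0.0000 = 0.8643.

Power ≈ 0.864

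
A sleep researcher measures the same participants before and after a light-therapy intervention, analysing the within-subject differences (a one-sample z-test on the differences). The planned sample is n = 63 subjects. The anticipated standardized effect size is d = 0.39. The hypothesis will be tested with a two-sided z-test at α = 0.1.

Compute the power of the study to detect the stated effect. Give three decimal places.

Power ≈ 0.927

Noncentrality parameter: δ = d·√n = 0.39 × √63 = 3.0955
Critical value for a two-sided test at α = 0.1: z_{α/2} = 1.645.
Power = Φ(δ − 1.645) + Φ(−δ − 1.645) = Φ(1.451) + Φ(-4.740) = 0.9266 + 0.0000 = 0.9266.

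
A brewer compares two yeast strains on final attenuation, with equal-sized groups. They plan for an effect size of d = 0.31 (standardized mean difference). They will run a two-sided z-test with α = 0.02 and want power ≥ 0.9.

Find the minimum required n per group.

For power 0.9 need Φ(δ − z_{0.01}) = 0.9, so δ = z_{0.01} + z_{0.10} = 2.326 + 1.282 = 3.608.
(Ignoring the negligible lower-tail rejection probability gives the usual closed-form inversion.)
δ = d·√(n/2) ⇒ n = 2(δ/d)² = 2 × (3.608 / 0.31)² = 270.90.
Rounding up, n = 271 per group.

n = 271 per group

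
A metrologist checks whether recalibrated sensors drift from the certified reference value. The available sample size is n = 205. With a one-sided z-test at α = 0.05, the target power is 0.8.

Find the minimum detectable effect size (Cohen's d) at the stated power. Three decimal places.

Need Φ(δ − 1.645) = 0.8, so δ = 1.645 + 0.842 = 2.486.
δ = d·√n ⇒ d = δ/√n = 2.486/√205 = 0.1737.

d ≈ 0.174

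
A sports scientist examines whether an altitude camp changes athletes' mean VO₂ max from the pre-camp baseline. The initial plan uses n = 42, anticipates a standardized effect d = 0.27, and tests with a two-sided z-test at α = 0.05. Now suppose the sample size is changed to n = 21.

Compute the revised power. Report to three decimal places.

With n = 21: δ = d·√n = 0.27 × √21 = 1.2373. Critical value z_{0.025} = 1.960.
Revised power = Φ(δ − 1.960) + Φ(−δ − 1.960) = Φ(-0.723) + Φ(-3.197) = 0.2349 + 0.0007 = 0.2356.

Power ≈ 0.236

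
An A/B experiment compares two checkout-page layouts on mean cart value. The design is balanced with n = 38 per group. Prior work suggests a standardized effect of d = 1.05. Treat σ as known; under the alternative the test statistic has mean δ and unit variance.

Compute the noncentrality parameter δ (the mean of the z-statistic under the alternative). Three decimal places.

δ = d·√(n/2) = 1.05 × √(38/2) = 4.5768

δ ≈ 4.577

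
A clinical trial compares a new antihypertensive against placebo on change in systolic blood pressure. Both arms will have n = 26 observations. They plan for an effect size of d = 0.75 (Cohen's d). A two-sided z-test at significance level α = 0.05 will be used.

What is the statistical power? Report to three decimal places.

Power ≈ 0.772

Noncentrality parameter: δ = d·√(n/2) = 0.75 × √(26/2) = 2.7042
Critical value for a two-sided test at α = 0.05: z_{α/2} = 1.960.
Power = Φ(δ − 1.960) + Φ(−δ − 1.960) = Φ(0.744) + Φ(-4.664) = 0.7716 + 0.0000 = 0.7716.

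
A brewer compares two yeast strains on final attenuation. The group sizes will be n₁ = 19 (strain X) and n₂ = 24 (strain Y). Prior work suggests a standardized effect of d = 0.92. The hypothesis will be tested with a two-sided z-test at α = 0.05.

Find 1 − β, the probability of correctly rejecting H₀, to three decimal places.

Power ≈ 0.850

Noncentrality parameter: δ = d / √(1/n₁ + 1/n₂) = 0.92 / √(1/19 + 1/24) = 2.9960
Critical value for a two-sided test at α = 0.05: z_{α/2} = 1.960.
Power = Φ(δ − 1.960) + Φ(−δ − 1.960) = Φ(1.036) + Φ(-4.956) = 0.8499 + 0.0000 = 0.8499.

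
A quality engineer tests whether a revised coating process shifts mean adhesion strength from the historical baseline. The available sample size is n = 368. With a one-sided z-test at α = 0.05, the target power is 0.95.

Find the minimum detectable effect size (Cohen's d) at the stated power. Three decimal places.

d ≈ 0.171

Required noncentrality: δ = z_{0.05} + z_{0.05} = 1.645 + 1.645 = 3.290.
δ = d·√n ⇒ d = δ/√n = 3.290/√368 = 0.1715.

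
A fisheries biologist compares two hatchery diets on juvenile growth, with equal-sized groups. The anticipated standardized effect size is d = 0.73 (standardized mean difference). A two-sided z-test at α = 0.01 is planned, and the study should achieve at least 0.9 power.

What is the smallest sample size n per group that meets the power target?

Set Φ(δ − 2.576) = 0.9; then δ − 2.576 = Φ⁻¹(0.9) = 1.282, giving δ = 3.857.
(For δ > 0 the lower-tail rejection region contributes negligibly to power, so the one-term inversion is standard.)
δ = d·√(n/2) ⇒ n = 2(δ/d)² = 2 × (3.857 / 0.73)² = 55.84.
Round up to the next whole unit.

n = 56 per group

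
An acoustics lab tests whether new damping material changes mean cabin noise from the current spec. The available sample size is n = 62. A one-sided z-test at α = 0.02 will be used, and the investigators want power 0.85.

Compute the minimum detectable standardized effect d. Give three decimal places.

Required noncentrality: δ = z_{0.02} + z_{0.15} = 2.054 + 1.036 = 3.090.
δ = d·√n ⇒ d = δ/√n = 3.090/√62 = 0.3925.

d ≈ 0.392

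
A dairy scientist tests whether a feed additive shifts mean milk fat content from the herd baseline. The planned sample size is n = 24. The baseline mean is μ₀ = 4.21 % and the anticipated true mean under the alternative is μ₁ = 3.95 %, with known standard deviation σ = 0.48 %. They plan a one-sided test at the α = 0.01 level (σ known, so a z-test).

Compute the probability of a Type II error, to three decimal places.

β ≈ 0.372

Standardized effect: d = |μ₁ − μ₀| / σ = |3.95 − 4.21| / 0.48 = 0.5417
Noncentrality parameter: δ = d·√n = 0.5417 × √24 = 2.6536
One-sided α = 0.01 → critical value z_{0.01} = 2.326.
Power = Φ(δ − 2.326) = Φ(0.327) = 0.6283.
Type II error: β = 1 − power = 1 − 0.6283 = 0.3717.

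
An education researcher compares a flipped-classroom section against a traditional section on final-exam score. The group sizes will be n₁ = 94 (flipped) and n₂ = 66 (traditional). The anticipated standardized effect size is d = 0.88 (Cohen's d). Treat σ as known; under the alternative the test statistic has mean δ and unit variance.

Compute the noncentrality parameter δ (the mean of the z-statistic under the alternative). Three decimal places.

δ = d / √(1/n₁ + 1/n₂) = 0.88 / √(1/94 + 1/66) = 5.4797

δ ≈ 5.480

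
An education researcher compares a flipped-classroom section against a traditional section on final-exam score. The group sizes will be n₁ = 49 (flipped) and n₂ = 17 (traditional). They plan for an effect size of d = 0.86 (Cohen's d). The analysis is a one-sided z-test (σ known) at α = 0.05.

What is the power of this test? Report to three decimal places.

Power ≈ 0.921

Noncentrality parameter: δ = d / √(1/n₁ + 1/n₂) = 0.86 / √(1/49 + 1/17) = 3.0553
One-sided α = 0.05 → critical value z_{0.05} = 1.645.
Power = Φ(δ − 1.645) = Φ(1.410) = 0.9208.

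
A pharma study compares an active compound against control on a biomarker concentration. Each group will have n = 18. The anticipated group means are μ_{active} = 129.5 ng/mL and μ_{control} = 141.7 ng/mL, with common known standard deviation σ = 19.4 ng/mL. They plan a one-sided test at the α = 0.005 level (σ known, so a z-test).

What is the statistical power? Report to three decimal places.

Standardized effect: d = |μ_{active} − μ_{control}| / σ = |129.5 − 141.7| / 19.4 = 0.6289
Noncentrality parameter: δ = d·√(n/2) = 0.6289 × √(18/2) = 1.8866
Critical value for a one-sided test at α = 0.005: z_α = 2.576.
Power = P(Z > 2.576 − δ) = Φ(-0.689) = 0.2453.

Power ≈ 0.245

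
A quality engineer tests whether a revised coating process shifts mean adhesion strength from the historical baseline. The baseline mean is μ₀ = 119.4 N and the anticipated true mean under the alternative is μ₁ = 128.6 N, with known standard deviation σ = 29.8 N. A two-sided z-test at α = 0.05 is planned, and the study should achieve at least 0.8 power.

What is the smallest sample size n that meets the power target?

n = 83

Standardized effect: d = |μ₁ − μ₀| / σ = |128.6 − 119.4| / 29.8 = 0.3087
Set Φ(δ − 1.960) = 0.8; then δ − 1.960 = Φ⁻¹(0.8) = 0.842, giving δ = 2.802.
(For δ > 0 the lower-tail rejection region contributes negligibly to power, so the one-term inversion is standard.)
δ = d·√n ⇒ n = (δ/d)² = (2.802 / 0.3087)² = 82.35.
Round up to the next whole unit.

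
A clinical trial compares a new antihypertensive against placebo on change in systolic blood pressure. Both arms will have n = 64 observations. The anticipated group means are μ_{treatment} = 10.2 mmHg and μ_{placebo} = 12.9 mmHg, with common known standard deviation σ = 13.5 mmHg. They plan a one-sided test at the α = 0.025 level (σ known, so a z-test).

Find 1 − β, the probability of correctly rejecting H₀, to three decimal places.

Power ≈ 0.204

Standardized effect: d = |μ_{treatment} − μ_{placebo}| / σ = |10.2 − 12.9| / 13.5 = 0.2000
Noncentrality parameter: δ = d·√(n/2) = 0.2000 × √(64/2) = 1.1314
Critical value for a one-sided test at α = 0.025: z_α = 1.960.
Power = P(Z > 1.960 − δ) = Φ(-0.829) = 0.2037.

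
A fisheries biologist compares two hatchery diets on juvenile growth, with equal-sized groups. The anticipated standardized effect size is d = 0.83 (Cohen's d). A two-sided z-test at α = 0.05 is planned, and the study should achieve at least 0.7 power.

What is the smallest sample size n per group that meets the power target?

n = 18 per group

Set Φ(δ − 1.960) = 0.7; then δ − 1.960 = Φ⁻¹(0.7) = 0.524, giving δ = 2.484.
(Ignoring the negligible lower-tail rejection probability gives the usual closed-form inversion.)
δ = d·√(n/2) ⇒ n = 2(δ/d)² = 2 × (2.484 / 0.83)² = 17.92.
Round up to the next whole unit.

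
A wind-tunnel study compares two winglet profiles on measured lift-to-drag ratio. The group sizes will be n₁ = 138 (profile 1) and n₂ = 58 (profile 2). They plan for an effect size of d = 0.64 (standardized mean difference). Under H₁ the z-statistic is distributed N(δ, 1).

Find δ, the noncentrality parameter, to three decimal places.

δ ≈ 4.090

The noncentrality parameter scales effect size by the design's sample-size factor: δ = d / √(1/n₁ + 1/n₂) = 0.64 / √(1/138 + 1/58) = 4.0898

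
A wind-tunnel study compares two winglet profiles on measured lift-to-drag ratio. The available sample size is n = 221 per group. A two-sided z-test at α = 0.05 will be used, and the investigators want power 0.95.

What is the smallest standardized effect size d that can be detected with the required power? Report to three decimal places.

d ≈ 0.343

Required noncentrality: δ = z_{0.025} + z_{0.05} = 1.960 + 1.645 = 3.605.
(Lower-tail contribution to power is negligible for δ > 0.)
δ = d·√(n/2) ⇒ d = δ/√(n/2) = 3.605/√(221/2) = 0.3429.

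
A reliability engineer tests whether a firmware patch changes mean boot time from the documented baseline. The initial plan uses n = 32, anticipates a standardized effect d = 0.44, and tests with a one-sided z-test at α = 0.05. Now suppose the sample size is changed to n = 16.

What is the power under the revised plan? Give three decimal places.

With n = 16: δ = d·√n = 0.44 × √16 = 1.7600. Critical value z_{0.05} = 1.645.
Revised power = P(Z > 1.645 − δ) = Φ(0.115) = 0.5458.

Power ≈ 0.546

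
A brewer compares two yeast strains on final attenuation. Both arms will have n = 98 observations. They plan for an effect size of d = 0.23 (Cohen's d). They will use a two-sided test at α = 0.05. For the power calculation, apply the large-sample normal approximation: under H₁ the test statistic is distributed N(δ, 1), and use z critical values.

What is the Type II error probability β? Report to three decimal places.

Noncentrality parameter: δ = d·√(n/2) = 0.23 × √(98/2) = 1.6100
Two-sided α = 0.05 → critical value z_{0.025} = 1.960.
Power = Φ(δ − 1.960) + Φ(−δ − 1.960) = Φ(-0.350) + Φ(-3.570) = 0.3632 + 0.0002 = 0.3634.
Type II error: β = 1 − power = 1 − 0.3634 = 0.6366.

β ≈ 0.637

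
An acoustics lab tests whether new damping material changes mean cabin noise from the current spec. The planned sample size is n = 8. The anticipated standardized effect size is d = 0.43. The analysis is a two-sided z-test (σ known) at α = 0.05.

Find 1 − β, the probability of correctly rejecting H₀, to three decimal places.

Noncentrality parameter: δ = d·√n = 0.43 × √8 = 1.2162
Critical value for a two-sided test at α = 0.05: z_{α/2} = 1.960.
Power = Φ(δ − 1.960) + Φ(−δ − 1.960) = Φ(-0.744) + Φ(-3.176) = 0.2285 + 0.0007 = 0.2293.

Power ≈ 0.229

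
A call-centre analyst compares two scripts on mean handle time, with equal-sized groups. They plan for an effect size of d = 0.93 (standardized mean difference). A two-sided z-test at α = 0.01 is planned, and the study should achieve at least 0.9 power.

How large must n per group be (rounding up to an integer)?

n = 35 per group

For power 0.9 need Φ(δ − z_{0.005}) = 0.9, so δ = z_{0.005} + z_{0.10} = 2.576 + 1.282 = 3.857.
(Ignoring the negligible lower-tail rejection probability gives the usual closed-form inversion.)
δ = d·√(n/2) ⇒ n = 2(δ/d)² = 2 × (3.857 / 0.93)² = 34.41.
Rounding up, n = 35 per group.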